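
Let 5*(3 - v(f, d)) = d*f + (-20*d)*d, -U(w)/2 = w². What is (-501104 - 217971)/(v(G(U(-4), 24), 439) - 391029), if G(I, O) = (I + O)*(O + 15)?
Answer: -513625/290894 ≈ -1.7657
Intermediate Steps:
U(w) = -2*w²
G(I, O) = (15 + O)*(I + O) (G(I, O) = (I + O)*(15 + O) = (15 + O)*(I + O))
v(f, d) = 3 + 4*d² - d*f/5 (v(f, d) = 3 - (d*f + (-20*d)*d)/5 = 3 - (d*f - 20*d²)/5 = 3 - (-20*d² + d*f)/5 = 3 + (4*d² - d*f/5) = 3 + 4*d² - d*f/5)
(-501104 - 217971)/(v(G(U(-4), 24), 439) - 391029) = (-501104 - 217971)/((3 + 4*439² - ⅕*439*(24² + 15*(-2*(-4)²) + 15*24 - 2*(-4)²*24)) - 391029) = -719075/((3 + 4*192721 - ⅕*439*(576 + 15*(-2*16) + 360 - 2*16*24)) - 391029) = -719075/((3 + 770884 - ⅕*439*(576 + 15*(-32) + 360 - 32*24)) - 391029) = -719075/((3 + 770884 - ⅕*439*(576 - 480 + 360 - 768)) - 391029) = -719075/((3 + 770884 - ⅕*439*(-312)) - 391029) = -719075/((3 + 770884 + 136968/5) - 391029) = -719075/(3991403/5 - 391029) = -719075/2036258/5 = -719075*5/2036258 = -513625/290894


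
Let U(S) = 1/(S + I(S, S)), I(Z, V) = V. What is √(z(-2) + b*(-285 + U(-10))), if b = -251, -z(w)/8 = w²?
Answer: √7151555/10 ≈ 267.42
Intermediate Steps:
z(w) = -8*w²
U(S) = 1/(2*S) (U(S) = 1/(S + S) = 1/(2*S))
√(z(-2) + b*(-285 + U(-10))) = √(-8*(-2)² - 251*(-285 + (½)/(-10))) = √(-8*4 - 251*(-285 + (½)*(-⅒))) = √(-32 - 251*(-285 - 1/20)) = √(-32 - 251*(-5701/20)) = √(-32 + 1430951/20) = √(1430311/20) = √7151555/10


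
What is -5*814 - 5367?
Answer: -9437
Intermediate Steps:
-5*814 - 5367 = -4070 - 5367 = -9437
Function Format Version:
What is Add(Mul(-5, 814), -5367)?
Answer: -9437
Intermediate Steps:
Add(Mul(-5, 814), -5367) = Add(-4070, -5367) = -9437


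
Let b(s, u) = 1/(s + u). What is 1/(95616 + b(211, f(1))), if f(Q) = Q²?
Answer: 212/20270593 ≈ 1.0459e-5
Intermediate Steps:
1/(95616 + b(211, f(1))) = 1/(95616 + 1/(211 + 1²)) = 1/(95616 + 1/(211 + 1)) = 1/(95616 + 1/212) = 1/(20270593/212) = 212/20270593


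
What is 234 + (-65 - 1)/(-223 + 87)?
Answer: 15945/68 ≈ 234.49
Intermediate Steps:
234 + (-65 - 1)/(-223 + 87) = 234 - 66/(-136) = 234 - 66*(-1/136) = 234 + 33/68 = 15945/68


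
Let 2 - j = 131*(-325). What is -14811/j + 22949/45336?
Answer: 305628077/1930270872 ≈ 0.15833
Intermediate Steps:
j = 42577 (j = 2 - 131*(-325) = 2 - 1*(-42575) = 2 + 42575 = 42577)
-14811/j + 22949/45336 = -14811/42577 + 22949/45336 = 305628077/1930270872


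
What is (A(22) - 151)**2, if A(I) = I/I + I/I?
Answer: 22201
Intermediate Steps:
A(I) = 2 (A(I) = 1 + 1 = 2)
(A(22) - 151)**2 = (2 - 151)**2 = (-149)**2 = 22201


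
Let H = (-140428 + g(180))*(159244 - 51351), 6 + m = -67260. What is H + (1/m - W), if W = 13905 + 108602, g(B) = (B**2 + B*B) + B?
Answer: -547574404586887/67266 ≈ -8.1404e+9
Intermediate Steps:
m = -67266 (m = -6 - 67260 = -67266)
g(B) = B + 2*B**2 (g(B) = (B**2 + B**2) + B = 2*B**2 + B = B + 2*B**2)
W = 122507
H = -8140311064 (H = (-140428 + 180*(1 + 2*180))*(159244 - 51351) = (-140428 + 180*(1 + 360))*107893 = (-140428 + 180*361)*107893 = (-140428 + 64980)*107893 = -75448*107893 = -8140311064)
H + (1/m - W) = -8140311064 + (1/(-67266) - 1*122507) = -8140311064 + (-1/67266 - 122507) = -8140311064 - 8240555863/67266 = -547574404586887/67266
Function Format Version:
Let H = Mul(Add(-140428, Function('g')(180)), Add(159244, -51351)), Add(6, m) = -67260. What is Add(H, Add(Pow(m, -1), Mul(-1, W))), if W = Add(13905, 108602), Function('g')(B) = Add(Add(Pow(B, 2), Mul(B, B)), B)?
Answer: Rational(-547574404586887, 67266) ≈ -8.1404e+9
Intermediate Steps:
m = -67266 (m = Add(-6, -67260) = -67266)
Function('g')(B) = Add(B, Mul(2, Pow(B, 2))) (Function('g')(B) = Add(Add(Pow(B, 2), Pow(B, 2)), B) = Add(Mul(2, Pow(B, 2)), B) = Add(B, Mul(2, Pow(B, 2))))
W = 122507
H = -8140311064 (H = Mul(Add(-140428, Mul(180, Add(1, Mul(2, 180)))), Add(159244, -51351)) = Mul(Add(-140428, Mul(180, Add(1, 360))), 107893) = Mul(Add(-140428, Mul(180, 361)), 107893) = Mul(Add(-140428, 64980), 107893) = Mul(-75448, 107893) = -8140311064)
Add(H, Add(Pow(m, -1), Mul(-1, W))) = Add(-8140311064, Add(Pow(-67266, -1), Mul(-1, 122507))) = Add(-8140311064, Add(Rational(-1, 67266), -122507)) = Add(-8140311064, Rational(-8240555863, 67266)) = Rational(-547574404586887, 67266)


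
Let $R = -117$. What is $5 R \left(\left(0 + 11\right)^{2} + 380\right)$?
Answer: $-293085$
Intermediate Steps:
$5 R \left(\left(0 + 11\right)^{2} + 380\right) = 5 \left(-117\right) \left(\left(0 + 11\right)^{2} + 380\right) = - 585 \left(11^{2} + 380\right) = - 585 \left(121 + 380\right) = \left(-585\right) 501 = -293085$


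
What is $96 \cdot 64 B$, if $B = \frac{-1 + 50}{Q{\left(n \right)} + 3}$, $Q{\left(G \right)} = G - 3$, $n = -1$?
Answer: $-301056$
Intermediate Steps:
$Q{\left(G \right)} = -3 + G$ ($Q{\left(G \right)} = G - 3 = -3 + G$)
$B = -49$ ($B = \frac{-1 + 50}{\left(-3 - 1\right) + 3} = \frac{49}{-4 + 3} = \frac{49}{-1} = 49 \left(-1\right) = -49$)
$96 \cdot 64 B = 96 \cdot 64 \left(-49\right) = 6144 \left(-49\right) = -301056$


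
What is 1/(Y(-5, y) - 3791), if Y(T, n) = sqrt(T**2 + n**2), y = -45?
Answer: -3791/14369631 - 5*sqrt(82)/14369631 ≈ -0.00026697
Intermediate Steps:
1/(Y(-5, y) - 3791) = 1/(sqrt((-5)**2 + (-45)**2) - 3791) = 1/(sqrt(25 + 2025) - 3791) = 1/(sqrt(2050) - 3791) = 1/(5*sqrt(82) - 3791) = 1/(-3791 + 5*sqrt(82))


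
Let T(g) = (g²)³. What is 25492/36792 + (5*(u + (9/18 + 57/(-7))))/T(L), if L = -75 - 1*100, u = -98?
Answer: 18305104418459461/26419323779296875 ≈ 0.69287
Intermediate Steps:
L = -175 (L = -75 - 100 = -175)
T(g) = g⁶
25492/36792 + (5*(u + (9/18 + 57/(-7))))/T(L) = 25492/36792 + (5*(-98 + (9/18 + 57/(-7))))/((-175)⁶) = 25492*(1/36792) + (5*(-98 + (9*(1/18) + 57*(-⅐))))/28722900390625 = 6373/9198 + (5*(-98 + (½ - 57/7)))*(1/28722900390625) = 6373/9198 + (5*(-98 - 107/14))*(1/28722900390625) = 6373/9198 + (5*(-1479/14))*(1/28722900390625) = 6373/9198 - 7395/14*1/28722900390625 = 6373/9198 - 1479/80424121093750 = 18305104418459461/26419323779296875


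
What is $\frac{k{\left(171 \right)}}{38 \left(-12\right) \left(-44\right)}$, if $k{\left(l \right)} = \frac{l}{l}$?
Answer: $\frac{1}{20064} \approx 4.984 \cdot 10^{-5}$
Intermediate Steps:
$k{\left(l \right)} = 1$
$\frac{k{\left(171 \right)}}{38 \left(-12\right) \left(-44\right)} = 1 \frac{1}{38 \left(-12\right) \left(-44\right)} = 1 \frac{1}{\left(-456\right) \left(-44\right)} = 1 \cdot \frac{1}{20064} = \frac{1}{20064}$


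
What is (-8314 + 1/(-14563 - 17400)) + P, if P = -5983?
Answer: -456975012/31963 ≈ -14297.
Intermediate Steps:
(-8314 + 1/(-14563 - 17400)) + P = (-8314 + 1/(-14563 - 17400)) - 5983 = (-8314 + 1/(-31963)) - 5983 = (-8314 - 1/31963) - 5983 = -265740383/31963 - 5983 = -456975012/31963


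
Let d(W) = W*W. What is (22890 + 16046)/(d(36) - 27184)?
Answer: -4867/3236 ≈ -1.5040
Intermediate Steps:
d(W) = W²
(22890 + 16046)/(d(36) - 27184) = (22890 + 16046)/(36² - 27184) = 38936/(1296 - 27184) = 38936/(-25888) = 38936*(-1/25888) = -4867/3236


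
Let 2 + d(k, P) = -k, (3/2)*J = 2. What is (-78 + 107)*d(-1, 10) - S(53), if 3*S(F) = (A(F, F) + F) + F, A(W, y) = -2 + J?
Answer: -577/9 ≈ -64.111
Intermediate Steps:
J = 4/3 (J = (⅔)*2 = 4/3 ≈ 1.3333)
d(k, P) = -2 - k
A(W, y) = -⅔ (A(W, y) = -2 + 4/3 = -⅔)
S(F) = -2/9 + 2*F/3 (S(F) = ((-⅔ + F) + F)/3 = (-⅔ + 2*F)/3 = -2/9 + 2*F/3)
(-78 + 107)*d(-1, 10) - S(53) = (-78 + 107)*(-2 - 1*(-1)) - (-2/9 + (⅔)*53) = 29*(-2 + 1) - (-2/9 + 106/3) = 29*(-1) - 1*316/9 = -29 - 316/9 = -577/9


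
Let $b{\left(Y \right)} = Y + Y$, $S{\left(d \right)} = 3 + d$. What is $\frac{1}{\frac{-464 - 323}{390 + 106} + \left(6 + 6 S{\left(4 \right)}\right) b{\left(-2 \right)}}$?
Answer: $- \frac{496}{96019} \approx -0.0051656$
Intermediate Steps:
$b{\left(Y \right)} = 2 Y$
$\frac{1}{\frac{-464 - 323}{390 + 106} + \left(6 + 6 S{\left(4 \right)}\right) b{\left(-2 \right)}} = \frac{1}{\frac{-464 - 323}{390 + 106} + \left(6 + 6 \left(3 + 4\right)\right) 2 \left(-2\right)} = \frac{1}{- \frac{787}{496} + \left(6 + 6 \cdot 7\right) \left(-4\right)} = \frac{1}{\left(-787\right) \frac{1}{496} + \left(6 + 42\right) \left(-4\right)} = \frac{1}{- \frac{787}{496} + 48 \left(-4\right)} = \frac{1}{- \frac{787}{496} - 192} = \frac{1}{- \frac{96019}{496}} = - \frac{496}{96019}$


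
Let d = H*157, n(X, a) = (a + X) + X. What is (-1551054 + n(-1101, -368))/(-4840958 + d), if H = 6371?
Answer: 1553624/3840711 ≈ 0.40451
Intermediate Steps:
n(X, a) = a + 2*X (n(X, a) = (X + a) + X = a + 2*X)
d = 1000247 (d = 6371*157 = 1000247)
(-1551054 + n(-1101, -368))/(-4840958 + d) = (-1551054 + (-368 + 2*(-1101)))/(-4840958 + 1000247) = (-1551054 + (-368 - 2202))/(-3840711) = (-1551054 - 2570)*(-1/3840711) = -1553624*(-1/3840711) = 1553624/3840711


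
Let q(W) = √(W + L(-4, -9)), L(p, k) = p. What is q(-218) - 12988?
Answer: -12988 + I*√222 ≈ -12988.0 + 14.9*I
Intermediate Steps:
q(W) = √(-4 + W) (q(W) = √(W - 4) = √(-4 + W))
q(-218) - 12988 = √(-4 - 218) - 12988 = √(-222) - 12988 = I*√222 - 12988 = -12988 + I*√222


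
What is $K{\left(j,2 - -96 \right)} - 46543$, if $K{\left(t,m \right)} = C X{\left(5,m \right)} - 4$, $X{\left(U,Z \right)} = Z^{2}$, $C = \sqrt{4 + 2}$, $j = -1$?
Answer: $-46547 + 9604 \sqrt{6} \approx -23022.0$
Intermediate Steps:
$C = \sqrt{6} \approx 2.4495$
$K{\left(t,m \right)} = -4 + \sqrt{6} m^{2}$ ($K{\left(t,m \right)} = \sqrt{6} m^{2} - 4 = -4 + \sqrt{6} m^{2}$)
$K{\left(j,2 - -96 \right)} - 46543 = \left(-4 + \sqrt{6} \left(2 - -96\right)^{2}\right) - 46543 = \left(-4 + \sqrt{6} \left(2 + 96\right)^{2}\right) - 46543 = \left(-4 + \sqrt{6} \cdot 98^{2}\right) - 46543 = \left(-4 + \sqrt{6} \cdot 9604\right) - 46543 = \left(-4 + 9604 \sqrt{6}\right) - 46543 = -46547 + 9604 \sqrt{6}$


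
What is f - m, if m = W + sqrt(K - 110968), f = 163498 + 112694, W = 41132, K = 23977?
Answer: 235060 - I*sqrt(86991) ≈ 2.3506e+5 - 294.94*I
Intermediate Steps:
f = 276192
m = 41132 + I*sqrt(86991) (m = 41132 + sqrt(23977 - 110968) = 41132 + sqrt(-86991) = 41132 + I*sqrt(86991) ≈ 41132.0 + 294.94*I)
f - m = 276192 - (41132 + I*sqrt(86991)) = 276192 + (-41132 - I*sqrt(86991)) = 235060 - I*sqrt(86991)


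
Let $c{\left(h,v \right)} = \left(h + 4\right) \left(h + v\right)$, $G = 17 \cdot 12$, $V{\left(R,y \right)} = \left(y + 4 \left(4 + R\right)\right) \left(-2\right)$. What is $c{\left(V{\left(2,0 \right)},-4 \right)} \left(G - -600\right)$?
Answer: $1839552$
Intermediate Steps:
$V{\left(R,y \right)} = -32 - 8 R - 2 y$ ($V{\left(R,y \right)} = \left(y + \left(16 + 4 R\right)\right) \left(-2\right) = \left(16 + y + 4 R\right) \left(-2\right) = -32 - 8 R - 2 y$)
$G = 204$
$c{\left(h,v \right)} = \left(4 + h\right) \left(h + v\right)$
$c{\left(V{\left(2,0 \right)},-4 \right)} \left(G - -600\right) = \left(\left(-32 - 16 - 0\right)^{2} + 4 \left(-32 - 16 - 0\right) + 4 \left(-4\right) + \left(-32 - 16 - 0\right) \left(-4\right)\right) \left(204 - -600\right) = \left(\left(-32 - 16 + 0\right)^{2} + 4 \left(-32 - 16 + 0\right) - 16 + \left(-32 - 16 + 0\right) \left(-4\right)\right) \left(204 + 600\right) = \left(\left(-48\right)^{2} + 4 \left(-48\right) - 16 - -192\right) 804 = \left(2304 - 192 - 16 + 192\right) 804 = 2288 \cdot 804 = 1839552$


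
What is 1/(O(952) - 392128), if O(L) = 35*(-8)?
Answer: -1/392408 ≈ -2.5484e-6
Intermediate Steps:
O(L) = -280
1/(O(952) - 392128) = 1/(-280 - 392128) = 1/(-392408) = -1/392408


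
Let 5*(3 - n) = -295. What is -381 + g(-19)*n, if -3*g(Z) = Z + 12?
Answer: -709/3 ≈ -236.33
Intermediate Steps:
g(Z) = -4 - Z/3 (g(Z) = -(Z + 12)/3 = -(12 + Z)/3 = -4 - Z/3)
n = 62 (n = 3 - ⅕*(-295) = 3 + 59 = 62)
-381 + g(-19)*n = -381 + (-4 - ⅓*(-19))*62 = -381 + (-4 + 19/3)*62 = -381 + (7/3)*62 = -381 + 434/3 = -709/3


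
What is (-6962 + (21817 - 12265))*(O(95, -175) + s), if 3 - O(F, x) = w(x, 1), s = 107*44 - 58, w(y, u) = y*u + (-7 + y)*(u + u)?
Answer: 13447280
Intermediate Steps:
w(y, u) = u*y + 2*u*(-7 + y) (w(y, u) = u*y + (-7 + y)*(2*u) = u*y + 2*u*(-7 + y))
s = 4650 (s = 4708 - 58 = 4650)
O(F, x) = 17 - 3*x (O(F, x) = 3 - (-14 + 3*x) = 3 + (14 - 3*x) = 17 - 3*x)
(-6962 + (21817 - 12265))*(O(95, -175) + s) = (-6962 + (21817 - 12265))*((17 - 3*(-175)) + 4650) = (-6962 + 9552)*((17 + 525) + 4650) = 2590*(542 + 4650) = 2590*5192 = 13447280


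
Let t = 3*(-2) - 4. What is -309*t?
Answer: 3090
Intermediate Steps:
t = -10 (t = -6 - 4 = -10)
-309*t = -309*(-10) = 3090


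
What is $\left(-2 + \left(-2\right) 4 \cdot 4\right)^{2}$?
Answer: $1156$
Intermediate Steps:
$\left(-2 + \left(-2\right) 4 \cdot 4\right)^{2} = \left(-2 - 32\right)^{2} = \left(-34\right)^{2} = 1156$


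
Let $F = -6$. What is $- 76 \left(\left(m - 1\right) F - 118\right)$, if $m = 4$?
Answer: $10336$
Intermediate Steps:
$- 76 \left(\left(m - 1\right) F - 118\right) = - 76 \left(\left(4 - 1\right) \left(-6\right) - 118\right) = - 76 \left(3 \left(-6\right) - 118\right) = - 76 \left(-18 - 118\right) = \left(-76\right) \left(-136\right) = 10336$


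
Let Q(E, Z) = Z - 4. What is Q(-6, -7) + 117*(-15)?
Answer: -1766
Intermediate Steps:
Q(E, Z) = -4 + Z
Q(-6, -7) + 117*(-15) = (-4 - 7) + 117*(-15) = -11 - 1755 = -1766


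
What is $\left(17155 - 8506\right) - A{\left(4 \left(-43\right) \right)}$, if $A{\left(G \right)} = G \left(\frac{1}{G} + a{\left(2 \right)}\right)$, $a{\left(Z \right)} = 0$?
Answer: $8648$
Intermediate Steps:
$A{\left(G \right)} = 1$ ($A{\left(G \right)} = G \left(\frac{1}{G} + 0\right) = \frac{G}{G} = 1$)
$\left(17155 - 8506\right) - A{\left(4 \left(-43\right) \right)} = \left(17155 - 8506\right) - 1 = 8649 - 1 = 8648$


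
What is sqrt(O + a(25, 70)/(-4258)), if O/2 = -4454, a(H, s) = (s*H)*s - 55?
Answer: I*sqrt(162028434922)/4258 ≈ 94.534*I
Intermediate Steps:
a(H, s) = -55 + H*s**2 (a(H, s) = (H*s)*s - 55 = H*s**2 - 55 = -55 + H*s**2)
O = -8908 (O = 2*(-4454) = -8908)
sqrt(O + a(25, 70)/(-4258)) = sqrt(-8908 + (-55 + 25*70**2)/(-4258)) = sqrt(-8908 + (-55 + 25*4900)*(-1/4258)) = sqrt(-8908 + (-55 + 122500)*(-1/4258)) = sqrt(-8908 + 122445*(-1/4258)) = sqrt(-8908 - 122445/4258) = sqrt(-38052709/4258) = I*sqrt(162028434922)/4258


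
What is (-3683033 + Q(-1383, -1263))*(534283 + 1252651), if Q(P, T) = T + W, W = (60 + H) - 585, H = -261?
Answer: -6584998318588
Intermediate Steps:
W = -786 (W = (60 - 261) - 585 = -201 - 585 = -786)
Q(P, T) = -786 + T (Q(P, T) = T - 786 = -786 + T)
(-3683033 + Q(-1383, -1263))*(534283 + 1252651) = (-3683033 + (-786 - 1263))*(534283 + 1252651) = (-3683033 - 2049)*1786934 = -3685082*1786934 = -6584998318588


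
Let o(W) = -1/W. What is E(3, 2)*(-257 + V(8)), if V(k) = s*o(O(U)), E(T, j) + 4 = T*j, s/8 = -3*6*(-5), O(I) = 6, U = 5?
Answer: -754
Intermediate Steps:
s = 720 (s = 8*(-3*6*(-5)) = 8*(-18*(-5)) = 8*90 = 720)
E(T, j) = -4 + T*j
V(k) = -120 (V(k) = 720*(-1/6) = 720*(-1*⅙) = 720*(-⅙) = -120)
E(3, 2)*(-257 + V(8)) = (-4 + 3*2)*(-257 - 120) = (-4 + 6)*(-377) = 2*(-377) = -754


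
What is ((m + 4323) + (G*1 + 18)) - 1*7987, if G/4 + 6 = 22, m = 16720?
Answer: 13138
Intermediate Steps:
G = 64 (G = -24 + 4*22 = -24 + 88 = 64)
((m + 4323) + (G*1 + 18)) - 1*7987 = ((16720 + 4323) + (64*1 + 18)) - 1*7987 = (21043 + (64 + 18)) - 7987 = (21043 + 82) - 7987 = 21125 - 7987 = 13138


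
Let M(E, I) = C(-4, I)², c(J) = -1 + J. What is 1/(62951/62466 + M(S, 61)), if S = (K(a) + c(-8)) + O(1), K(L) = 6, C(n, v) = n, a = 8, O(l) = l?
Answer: 62466/1062407 ≈ 0.058797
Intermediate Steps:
S = -2 (S = (6 + (-1 - 8)) + 1 = (6 - 9) + 1 = -3 + 1 = -2)
M(E, I) = 16 (M(E, I) = (-4)² = 16)
1/(62951/62466 + M(S, 61)) = 1/(62951/62466 + 16) = 1/(1062407/62466) = 62466/1062407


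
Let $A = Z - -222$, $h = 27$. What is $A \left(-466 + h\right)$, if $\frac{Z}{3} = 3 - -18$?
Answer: $-125115$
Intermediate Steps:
$Z = 63$ ($Z = 3 \left(3 - -18\right) = 3 \left(3 + 18\right) = 3 \cdot 21 = 63$)
$A = 285$ ($A = 63 - -222 = 63 + 222 = 285$)
$A \left(-466 + h\right) = 285 \left(-466 + 27\right) = 285 \left(-439\right) = -125115$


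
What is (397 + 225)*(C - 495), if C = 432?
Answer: -39186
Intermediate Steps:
(397 + 225)*(C - 495) = (397 + 225)*(432 - 495) = 622*(-63) = -39186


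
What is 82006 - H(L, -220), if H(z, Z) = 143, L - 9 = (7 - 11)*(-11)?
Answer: 81863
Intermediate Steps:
L = 53 (L = 9 + (7 - 11)*(-11) = 9 - 4*(-11) = 9 + 44 = 53)
82006 - H(L, -220) = 82006 - 1*143 = 82006 - 143 = 81863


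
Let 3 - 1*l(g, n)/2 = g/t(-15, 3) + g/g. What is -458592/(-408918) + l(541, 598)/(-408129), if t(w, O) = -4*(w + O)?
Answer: 44040535621/39268539864 ≈ 1.1215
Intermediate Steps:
t(w, O) = -4*O - 4*w (t(w, O) = -4*(O + w) = -4*O - 4*w)
l(g, n) = 4 - g/24 (l(g, n) = 6 - 2*(g/(-4*3 - 4*(-15)) + g/g) = 6 - 2*(g/(-12 + 60) + 1) = 6 - 2*(g/48 + 1) = 6 - 2*(1 + g/48) = 6 + (-2 - g/24) = 4 - g/24)
-458592/(-408918) + l(541, 598)/(-408129) = -458592/(-408918) + (4 - 1/24*541)/(-408129) = -458592*(-1/408918) + (4 - 541/24)*(-1/408129) = 4496/4009 - 445/24*(-1/408129) = 4496/4009 + 445/9795096 = 44040535621/39268539864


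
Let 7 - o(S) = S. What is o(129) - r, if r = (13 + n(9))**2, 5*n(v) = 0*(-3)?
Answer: -291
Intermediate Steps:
n(v) = 0 (n(v) = (0*(-3))/5 = (1/5)*0 = 0)
o(S) = 7 - S
r = 169 (r = (13 + 0)**2 = 13**2 = 169)
o(129) - r = (7 - 1*129) - 1*169 = (7 - 129) - 169 = -122 - 169 = -291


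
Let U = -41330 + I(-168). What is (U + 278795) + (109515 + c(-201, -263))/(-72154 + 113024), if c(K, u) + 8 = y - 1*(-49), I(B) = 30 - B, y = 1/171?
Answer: 1660990778587/6988770 ≈ 2.3767e+5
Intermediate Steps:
y = 1/171 ≈ 0.0058480
c(K, u) = 7012/171 (c(K, u) = -8 + (1/171 - 1*(-49)) = -8 + (1/171 + 49) = -8 + 8380/171 = 7012/171)
U = -41132 (U = -41330 + (30 - 1*(-168)) = -41330 + (30 + 168) = -41330 + 198 = -41132)
(U + 278795) + (109515 + c(-201, -263))/(-72154 + 113024) = (-41132 + 278795) + (109515 + 7012/171)/(-72154 + 113024) = 237663 + (18734077/171)/40870 = 237663 + (18734077/171)*(1/40870) = 237663 + 18734077/6988770 = 1660990778587/6988770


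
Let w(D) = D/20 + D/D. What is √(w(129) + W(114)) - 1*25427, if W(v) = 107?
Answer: -25427 + √11445/10 ≈ -25416.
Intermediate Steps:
w(D) = 1 + D/20 (w(D) = D*(1/20) + 1 = D/20 + 1 = 1 + D/20)
√(w(129) + W(114)) - 1*25427 = √((1 + (1/20)*129) + 107) - 1*25427 = √((1 + 129/20) + 107) - 25427 = √(149/20 + 107) - 25427 = √(2289/20) - 25427 = √11445/10 - 25427 = -25427 + √11445/10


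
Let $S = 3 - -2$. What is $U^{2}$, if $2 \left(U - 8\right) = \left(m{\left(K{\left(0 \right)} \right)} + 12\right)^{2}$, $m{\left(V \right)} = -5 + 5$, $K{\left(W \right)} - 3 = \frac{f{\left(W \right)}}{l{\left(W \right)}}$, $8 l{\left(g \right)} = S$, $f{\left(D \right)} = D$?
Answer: $6400$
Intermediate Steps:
$S = 5$ ($S = 3 + 2 = 5$)
$l{\left(g \right)} = \frac{5}{8}$ ($l{\left(g \right)} = \frac{1}{8} \cdot 5 = \frac{5}{8}$)
$K{\left(W \right)} = 3 + \frac{8 W}{5}$ ($K{\left(W \right)} = 3 + \frac{W}{\frac{5}{8}} = 3 + W \frac{8}{5} = 3 + \frac{8 W}{5}$)
$m{\left(V \right)} = 0$
$U = 80$ ($U = 8 + \frac{\left(0 + 12\right)^{2}}{2} = 8 + \frac{12^{2}}{2} = 8 + \frac{1}{2} \cdot 144 = 8 + 72 = 80$)
$U^{2} = 80^{2} = 6400$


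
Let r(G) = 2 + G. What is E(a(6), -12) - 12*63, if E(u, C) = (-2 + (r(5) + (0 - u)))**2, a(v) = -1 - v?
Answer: -612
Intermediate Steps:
E(u, C) = (5 - u)**2 (E(u, C) = (-2 + ((2 + 5) + (0 - u)))**2 = (-2 + (7 - u))**2 = (5 - u)**2)
E(a(6), -12) - 12*63 = (-5 + (-1 - 1*6))**2 - 12*63 = (-5 + (-1 - 6))**2 - 756 = (-5 - 7)**2 - 756 = (-12)**2 - 756 = 144 - 756 = -612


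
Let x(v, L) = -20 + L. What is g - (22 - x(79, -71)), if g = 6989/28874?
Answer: -3255773/28874 ≈ -112.76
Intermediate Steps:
g = 6989/28874 (g = 6989*(1/28874) = 6989/28874 ≈ 0.24205)
g - (22 - x(79, -71)) = 6989/28874 - (22 - (-20 - 71)) = 6989/28874 - (22 - 1*(-91)) = 6989/28874 - (22 + 91) = 6989/28874 - 1*113 = 6989/28874 - 113 = -3255773/28874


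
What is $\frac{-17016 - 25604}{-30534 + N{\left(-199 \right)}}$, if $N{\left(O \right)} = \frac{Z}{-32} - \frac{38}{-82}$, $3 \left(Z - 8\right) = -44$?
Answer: $\frac{8387616}{6008959} \approx 1.3959$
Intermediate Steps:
$Z = - \frac{20}{3}$ ($Z = 8 + \frac{1}{3} \left(-44\right) = 8 - \frac{44}{3} = - \frac{20}{3} \approx -6.6667$)
$N{\left(O \right)} = \frac{661}{984}$ ($N{\left(O \right)} = - \frac{20}{3 \left(-32\right)} - \frac{38}{-82} = \left(- \frac{20}{3}\right) \left(- \frac{1}{32}\right) - - \frac{19}{41} = \frac{5}{24} + \frac{19}{41} = \frac{661}{984}$)
$\frac{-17016 - 25604}{-30534 + N{\left(-199 \right)}} = \frac{-17016 - 25604}{-30534 + \frac{661}{984}} = - \frac{42620}{- \frac{30044795}{984}} = \left(-42620\right) \left(- \frac{984}{30044795}\right) = \frac{8387616}{6008959}$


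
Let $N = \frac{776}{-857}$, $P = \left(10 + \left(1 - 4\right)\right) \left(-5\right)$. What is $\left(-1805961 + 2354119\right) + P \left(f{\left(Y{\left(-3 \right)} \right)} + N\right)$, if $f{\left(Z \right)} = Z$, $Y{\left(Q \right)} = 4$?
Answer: $\frac{469678586}{857} \approx 5.4805 \cdot 10^{5}$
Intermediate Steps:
$P = -35$ ($P = \left(10 + \left(1 - 4\right)\right) \left(-5\right) = \left(10 - 3\right) \left(-5\right) = 7 \left(-5\right) = -35$)
$N = - \frac{776}{857}$ ($N = 776 \left(- \frac{1}{857}\right) = - \frac{776}{857} \approx -0.90548$)
$\left(-1805961 + 2354119\right) + P \left(f{\left(Y{\left(-3 \right)} \right)} + N\right) = \left(-1805961 + 2354119\right) - 35 \left(4 - \frac{776}{857}\right) = 548158 - \frac{92820}{857} = \frac{469678586}{857}$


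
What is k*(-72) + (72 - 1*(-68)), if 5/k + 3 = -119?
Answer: 8720/61 ≈ 142.95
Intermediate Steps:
k = -5/122 (k = 5/(-3 - 119) = 5/(-122) = 5*(-1/122) = -5/122 ≈ -0.040984)
k*(-72) + (72 - 1*(-68)) = -5/122*(-72) + (72 - 1*(-68)) = 180/61 + (72 + 68) = 180/61 + 140 = 8720/61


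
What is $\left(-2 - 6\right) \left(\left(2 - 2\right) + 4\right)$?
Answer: $-32$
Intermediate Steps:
$\left(-2 - 6\right) \left(\left(2 - 2\right) + 4\right) = - 8 \left(\left(2 - 2\right) + 4\right) = - 8 \left(0 + 4\right) = \left(-8\right) 4 = -32$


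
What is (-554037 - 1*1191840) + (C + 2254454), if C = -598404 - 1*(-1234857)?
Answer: 1145030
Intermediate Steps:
C = 636453 (C = -598404 + 1234857 = 636453)
(-554037 - 1*1191840) + (C + 2254454) = (-554037 - 1*1191840) + (636453 + 2254454) = (-554037 - 1191840) + 2890907 = -1745877 + 2890907 = 1145030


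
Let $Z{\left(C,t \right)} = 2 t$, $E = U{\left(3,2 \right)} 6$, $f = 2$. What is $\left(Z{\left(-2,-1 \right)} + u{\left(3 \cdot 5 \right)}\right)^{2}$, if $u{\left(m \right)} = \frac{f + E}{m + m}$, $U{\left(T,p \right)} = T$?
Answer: $\frac{16}{9} \approx 1.7778$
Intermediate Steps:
$E = 18$ ($E = 3 \cdot 6 = 18$)
$u{\left(m \right)} = \frac{10}{m}$ ($u{\left(m \right)} = \frac{2 + 18}{m + m} = \frac{20}{2 m} = 20 \frac{1}{2 m} = \frac{10}{m}$)
$\left(Z{\left(-2,-1 \right)} + u{\left(3 \cdot 5 \right)}\right)^{2} = \left(2 \left(-1\right) + \frac{10}{3 \cdot 5}\right)^{2} = \left(-2 + \frac{10}{15}\right)^{2} = \left(-2 + 10 \cdot \frac{1}{15}\right)^{2} = \left(-2 + \frac{2}{3}\right)^{2} = \left(- \frac{4}{3}\right)^{2} = \frac{16}{9}$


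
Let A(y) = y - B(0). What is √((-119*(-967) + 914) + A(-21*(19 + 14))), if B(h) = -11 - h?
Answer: √115305 ≈ 339.57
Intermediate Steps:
A(y) = 11 + y (A(y) = y - (-11 - 1*0) = y - (-11 + 0) = y - 1*(-11) = y + 11 = 11 + y)
√((-119*(-967) + 914) + A(-21*(19 + 14))) = √((-119*(-967) + 914) + (11 - 21*(19 + 14))) = √((115073 + 914) + (11 - 21*33)) = √(115987 + (11 - 693)) = √(115987 - 682) = √115305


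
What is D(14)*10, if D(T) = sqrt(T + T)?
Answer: 20*sqrt(7) ≈ 52.915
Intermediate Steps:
D(T) = sqrt(2)*sqrt(T) (D(T) = sqrt(2*T) = sqrt(2)*sqrt(T))
D(14)*10 = (sqrt(2)*sqrt(14))*10 = (2*sqrt(7))*10 = 20*sqrt(7)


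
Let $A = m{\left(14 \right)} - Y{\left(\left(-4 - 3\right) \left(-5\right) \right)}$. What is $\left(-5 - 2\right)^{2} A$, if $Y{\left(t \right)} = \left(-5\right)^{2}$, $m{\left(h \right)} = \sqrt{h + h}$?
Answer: $-1225 + 98 \sqrt{7} \approx -965.72$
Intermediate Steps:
$m{\left(h \right)} = \sqrt{2} \sqrt{h}$ ($m{\left(h \right)} = \sqrt{2 h} = \sqrt{2} \sqrt{h}$)
$Y{\left(t \right)} = 25$
$A = -25 + 2 \sqrt{7}$ ($A = \sqrt{2} \sqrt{14} - 25 = 2 \sqrt{7} - 25 = -25 + 2 \sqrt{7} \approx -19.708$)
$\left(-5 - 2\right)^{2} A = \left(-5 - 2\right)^{2} \left(-25 + 2 \sqrt{7}\right) = \left(-7\right)^{2} \left(-25 + 2 \sqrt{7}\right) = 49 \left(-25 + 2 \sqrt{7}\right) = -1225 + 98 \sqrt{7}$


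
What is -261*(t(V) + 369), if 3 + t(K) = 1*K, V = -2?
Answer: -95004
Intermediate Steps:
t(K) = -3 + K (t(K) = -3 + 1*K = -3 + K)
-261*(t(V) + 369) = -261*((-3 - 2) + 369) = -261*(-5 + 369) = -261*364 = -95004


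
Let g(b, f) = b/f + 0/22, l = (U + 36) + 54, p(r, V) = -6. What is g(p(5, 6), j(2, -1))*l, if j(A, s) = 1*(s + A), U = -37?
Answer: -318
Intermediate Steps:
l = 53 (l = (-37 + 36) + 54 = -1 + 54 = 53)
j(A, s) = A + s (j(A, s) = 1*(A + s) = A + s)
g(b, f) = b/f (g(b, f) = b/f + 0*(1/22) = b/f + 0 = b/f)
g(p(5, 6), j(2, -1))*l = -6/(2 - 1)*53 = -6/1*53 = -6*1*53 = -6*53 = -318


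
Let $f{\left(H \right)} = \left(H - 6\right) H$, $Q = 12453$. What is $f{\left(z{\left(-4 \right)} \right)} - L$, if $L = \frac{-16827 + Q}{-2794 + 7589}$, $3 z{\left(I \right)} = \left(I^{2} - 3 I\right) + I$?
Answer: $\frac{81094}{4795} \approx 16.912$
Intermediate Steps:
$z{\left(I \right)} = - \frac{2 I}{3} + \frac{I^{2}}{3}$ ($z{\left(I \right)} = \frac{\left(I^{2} - 3 I\right) + I}{3} = \frac{I^{2} - 2 I}{3} = - \frac{2 I}{3} + \frac{I^{2}}{3}$)
$f{\left(H \right)} = H \left(-6 + H\right)$ ($f{\left(H \right)} = \left(-6 + H\right) H = H \left(-6 + H\right)$)
$L = - \frac{4374}{4795}$ ($L = \frac{-16827 + 12453}{-2794 + 7589} = - \frac{4374}{4795} \approx -0.9122$)
$f{\left(z{\left(-4 \right)} \right)} - L = \frac{1}{3} \left(-4\right) \left(-2 - 4\right) \left(-6 + \frac{1}{3} \left(-4\right) \left(-2 - 4\right)\right) - - \frac{4374}{4795} = \frac{1}{3} \left(-4\right) \left(-6\right) \left(-6 + \frac{1}{3} \left(-4\right) \left(-6\right)\right) + \frac{4374}{4795} = 8 \left(-6 + 8\right) + \frac{4374}{4795} = 8 \cdot 2 + \frac{4374}{4795} = 16 + \frac{4374}{4795} = \frac{81094}{4795}$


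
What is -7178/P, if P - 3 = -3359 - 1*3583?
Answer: 7178/6939 ≈ 1.0344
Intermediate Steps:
P = -6939 (P = 3 + (-3359 - 1*3583) = 3 + (-3359 - 3583) = 3 - 6942 = -6939)
-7178/P = -7178/(-6939) = -7178*(-1/6939) = 7178/6939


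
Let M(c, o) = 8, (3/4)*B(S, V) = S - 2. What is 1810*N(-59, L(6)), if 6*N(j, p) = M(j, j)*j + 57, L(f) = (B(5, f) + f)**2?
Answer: -375575/3 ≈ -1.2519e+5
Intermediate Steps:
B(S, V) = -8/3 + 4*S/3 (B(S, V) = 4*(S - 2)/3 = 4*(-2 + S)/3 = -8/3 + 4*S/3)
L(f) = (4 + f)**2 (L(f) = ((-8/3 + (4/3)*5) + f)**2 = ((-8/3 + 20/3) + f)**2 = (4 + f)**2)
N(j, p) = 19/2 + 4*j/3 (N(j, p) = (8*j + 57)/6 = (57 + 8*j)/6 = 19/2 + 4*j/3)
1810*N(-59, L(6)) = 1810*(19/2 + (4/3)*(-59)) = 1810*(19/2 - 236/3) = 1810*(-415/6) = -375575/3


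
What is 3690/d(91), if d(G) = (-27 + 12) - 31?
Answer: -1845/23 ≈ -80.217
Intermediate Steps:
d(G) = -46 (d(G) = -15 - 31 = -46)
3690/d(91) = 3690/(-46) = 3690*(-1/46) = -1845/23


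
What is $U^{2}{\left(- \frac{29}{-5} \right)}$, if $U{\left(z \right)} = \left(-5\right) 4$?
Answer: $400$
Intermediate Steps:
$U{\left(z \right)} = -20$
$U^{2}{\left(- \frac{29}{-5} \right)} = \left(-20\right)^{2} = 400$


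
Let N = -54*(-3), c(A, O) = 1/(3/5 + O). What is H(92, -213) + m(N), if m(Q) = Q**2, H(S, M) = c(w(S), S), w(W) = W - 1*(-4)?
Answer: 12150977/463 ≈ 26244.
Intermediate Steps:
w(W) = 4 + W (w(W) = W + 4 = 4 + W)
c(A, O) = 1/(3/5 + O) (c(A, O) = 1/(3*(1/5) + O) = 1/(3/5 + O))
N = 162
H(S, M) = 5/(3 + 5*S)
H(92, -213) + m(N) = 5/(3 + 5*92) + 162**2 = 5/(3 + 460) + 26244 = 5/463 + 26244 = 12150977/463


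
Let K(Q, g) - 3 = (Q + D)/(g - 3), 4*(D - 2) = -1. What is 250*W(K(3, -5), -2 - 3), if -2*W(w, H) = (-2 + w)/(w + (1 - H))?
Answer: -1625/269 ≈ -6.0409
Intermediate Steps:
D = 7/4 (D = 2 + (¼)*(-1) = 2 - ¼ = 7/4 ≈ 1.7500)
K(Q, g) = 3 + (7/4 + Q)/(-3 + g) (K(Q, g) = 3 + (Q + 7/4)/(g - 3) = 3 + (7/4 + Q)/(-3 + g))
W(w, H) = -(-2 + w)/(2*(1 + w - H)) (W(w, H) = -(-2 + w)/(2*(w + (1 - H))) = -(-2 + w)/(2*(1 + w - H)))
250*W(K(3, -5), -2 - 3) = 250*((1 - (-29/4 + 3 + 3*(-5))/(2*(-3 - 5)))/(1 + (-29/4 + 3 + 3*(-5))/(-3 - 5) - (-2 - 3))) = 250*((1 - (-29/4 + 3 - 15)/(2*(-8)))/(1 + (-29/4 + 3 - 15)/(-8) - 1*(-5))) = 250*((1 - (-1)*(-77)/(16*4))/(1 - ⅛*(-77/4) + 5)) = 250*((1 - ½*77/32)/(1 + 77/32 + 5)) = 250*((1 - 77/64)/(269/32)) = 250*((32/269)*(-13/64)) = 250*(-13/538) = -1625/269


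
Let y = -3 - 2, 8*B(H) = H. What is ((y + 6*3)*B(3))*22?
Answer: 429/4 ≈ 107.25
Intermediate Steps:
B(H) = H/8
y = -5
((y + 6*3)*B(3))*22 = ((-5 + 6*3)*((⅛)*3))*22 = ((-5 + 18)*(3/8))*22 = (13*(3/8))*22 = (39/8)*22 = 429/4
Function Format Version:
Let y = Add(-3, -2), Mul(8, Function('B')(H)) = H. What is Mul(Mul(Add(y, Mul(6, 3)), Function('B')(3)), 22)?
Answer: Rational(429, 4) ≈ 107.25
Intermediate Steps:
Function('B')(H) = Mul(Rational(1, 8), H)
y = -5
Mul(Mul(Add(y, Mul(6, 3)), Function('B')(3)), 22) = Mul(Mul(Add(-5, Mul(6, 3)), Mul(Rational(1, 8), 3)), 22) = Mul(Mul(Add(-5, 18), Rational(3, 8)), 22) = Mul(Mul(13, Rational(3, 8)), 22) = Mul(Rational(39, 8), 22) = Rational(429, 4)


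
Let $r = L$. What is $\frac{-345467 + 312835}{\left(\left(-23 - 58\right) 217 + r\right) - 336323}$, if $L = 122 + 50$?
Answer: $\frac{4079}{44216} \approx 0.092252$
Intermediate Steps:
$L = 172$
$r = 172$
$\frac{-345467 + 312835}{\left(\left(-23 - 58\right) 217 + r\right) - 336323} = \frac{-345467 + 312835}{\left(\left(-23 - 58\right) 217 + 172\right) - 336323} = - \frac{32632}{\left(\left(-81\right) 217 + 172\right) - 336323} = - \frac{32632}{\left(-17577 + 172\right) - 336323} = - \frac{32632}{-17405 - 336323} = - \frac{32632}{-353728} = \left(-32632\right) \left(- \frac{1}{353728}\right) = \frac{4079}{44216}$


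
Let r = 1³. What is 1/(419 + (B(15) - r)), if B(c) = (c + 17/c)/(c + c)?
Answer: 225/94171 ≈ 0.0023893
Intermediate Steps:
r = 1
B(c) = (c + 17/c)/(2*c) (B(c) = (c + 17/c)/((2*c)) = (c + 17/c)*(1/(2*c)) = (c + 17/c)/(2*c))
1/(419 + (B(15) - r)) = 1/(419 + ((½)*(17 + 15²)/15² - 1*1)) = 1/(419 + ((½)*(1/225)*(17 + 225) - 1)) = 1/(419 + ((½)*(1/225)*242 - 1)) = 1/(419 + (121/225 - 1)) = 1/(419 - 104/225) = 1/(94171/225) = 225/94171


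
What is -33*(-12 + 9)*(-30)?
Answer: -2970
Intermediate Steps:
-33*(-12 + 9)*(-30) = -33*(-3)*(-30) = 99*(-30) = -2970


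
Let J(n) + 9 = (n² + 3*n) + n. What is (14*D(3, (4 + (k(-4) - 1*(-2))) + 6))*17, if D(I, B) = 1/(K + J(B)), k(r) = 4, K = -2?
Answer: 238/309 ≈ 0.77023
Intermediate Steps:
J(n) = -9 + n² + 4*n (J(n) = -9 + ((n² + 3*n) + n) = -9 + (n² + 4*n) = -9 + n² + 4*n)
D(I, B) = 1/(-11 + B² + 4*B) (D(I, B) = 1/(-2 + (-9 + B² + 4*B)) = 1/(-11 + B² + 4*B))
(14*D(3, (4 + (k(-4) - 1*(-2))) + 6))*17 = (14/(-11 + ((4 + (4 - 1*(-2))) + 6)² + 4*((4 + (4 - 1*(-2))) + 6)))*17 = (14/(-11 + ((4 + (4 + 2)) + 6)² + 4*((4 + (4 + 2)) + 6)))*17 = (14/(-11 + ((4 + 6) + 6)² + 4*((4 + 6) + 6)))*17 = (14/(-11 + (10 + 6)² + 4*(10 + 6)))*17 = (14/(-11 + 16² + 4*16))*17 = (14/(-11 + 256 + 64))*17 = (14/309)*17 = 238/309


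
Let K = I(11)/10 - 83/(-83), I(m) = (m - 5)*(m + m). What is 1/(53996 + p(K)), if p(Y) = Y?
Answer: 5/270051 ≈ 1.8515e-5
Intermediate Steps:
I(m) = 2*m*(-5 + m) (I(m) = (-5 + m)*(2*m) = 2*m*(-5 + m))
K = 71/5 (K = (2*11*(-5 + 11))/10 - 83/(-83) = (2*11*6)*(1/10) - 83*(-1/83) = 132*(1/10) + 1 = 66/5 + 1 = 71/5 ≈ 14.200)
1/(53996 + p(K)) = 1/(53996 + 71/5) = 1/(270051/5) = 5/270051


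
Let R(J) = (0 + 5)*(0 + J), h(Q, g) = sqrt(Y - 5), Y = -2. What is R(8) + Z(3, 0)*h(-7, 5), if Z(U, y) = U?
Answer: 40 + 3*I*sqrt(7) ≈ 40.0 + 7.9373*I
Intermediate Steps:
h(Q, g) = I*sqrt(7) (h(Q, g) = sqrt(-2 - 5) = sqrt(-7) = I*sqrt(7))
R(J) = 5*J
R(8) + Z(3, 0)*h(-7, 5) = 5*8 + 3*(I*sqrt(7)) = 40 + 3*I*sqrt(7)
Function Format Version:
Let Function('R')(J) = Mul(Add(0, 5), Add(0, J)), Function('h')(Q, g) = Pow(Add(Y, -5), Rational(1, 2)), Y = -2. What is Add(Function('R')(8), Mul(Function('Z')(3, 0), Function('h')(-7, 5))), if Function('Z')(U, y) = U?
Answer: Add(40, Mul(3, I, Pow(7, Rational(1, 2)))) ≈ Add(40.000, Mul(7.9373, I))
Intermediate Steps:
Function('h')(Q, g) = Mul(I, Pow(7, Rational(1, 2))) (Function('h')(Q, g) = Pow(Add(-2, -5), Rational(1, 2)) = Pow(-7, Rational(1, 2)) = Mul(I, Pow(7, Rational(1, 2))))
Function('R')(J) = Mul(5, J)
Add(Function('R')(8), Mul(Function('Z')(3, 0), Function('h')(-7, 5))) = Add(Mul(5, 8), Mul(3, Mul(I, Pow(7, Rational(1, 2))))) = Add(40, Mul(3, I, Pow(7, Rational(1, 2))))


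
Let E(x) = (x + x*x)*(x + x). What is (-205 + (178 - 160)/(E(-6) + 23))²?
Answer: 4775224609/113569 ≈ 42047.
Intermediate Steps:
E(x) = 2*x*(x + x²) (E(x) = (x + x²)*(2*x) = 2*x*(x + x²))
(-205 + (178 - 160)/(E(-6) + 23))² = (-205 + (178 - 160)/(2*(-6)²*(1 - 6) + 23))² = (-205 + 18/(2*36*(-5) + 23))² = (-205 + 18/(-360 + 23))² = (-205 + 18/(-337))² = (-205 + 18*(-1/337))² = (-205 - 18/337)² = (-69103/337)² = 4775224609/113569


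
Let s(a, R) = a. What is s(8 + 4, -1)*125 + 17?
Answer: 1517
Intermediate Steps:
s(8 + 4, -1)*125 + 17 = (8 + 4)*125 + 17 = 12*125 + 17 = 1500 + 17 = 1517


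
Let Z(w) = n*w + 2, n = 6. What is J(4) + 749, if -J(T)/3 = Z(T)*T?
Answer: 437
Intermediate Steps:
Z(w) = 2 + 6*w (Z(w) = 6*w + 2 = 2 + 6*w)
J(T) = -3*T*(2 + 6*T) (J(T) = -3*(2 + 6*T)*T = -3*T*(2 + 6*T))
J(4) + 749 = -6*4*(1 + 3*4) + 749 = -6*4*(1 + 12) + 749 = -6*4*13 + 749 = -312 + 749 = 437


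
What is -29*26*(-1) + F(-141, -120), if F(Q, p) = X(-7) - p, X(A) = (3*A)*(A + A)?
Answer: 1168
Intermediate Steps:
X(A) = 6*A² (X(A) = (3*A)*(2*A) = 6*A²)
F(Q, p) = 294 - p (F(Q, p) = 6*(-7)² - p = 6*49 - p = 294 - p)
-29*26*(-1) + F(-141, -120) = -29*26*(-1) + (294 - 1*(-120)) = -754*(-1) + (294 + 120) = 754 + 414 = 1168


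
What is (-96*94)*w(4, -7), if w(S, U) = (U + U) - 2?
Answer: 144384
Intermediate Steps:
w(S, U) = -2 + 2*U (w(S, U) = 2*U - 2 = -2 + 2*U)
(-96*94)*w(4, -7) = (-96*94)*(-2 + 2*(-7)) = -9024*(-2 - 14) = -9024*(-16) = 144384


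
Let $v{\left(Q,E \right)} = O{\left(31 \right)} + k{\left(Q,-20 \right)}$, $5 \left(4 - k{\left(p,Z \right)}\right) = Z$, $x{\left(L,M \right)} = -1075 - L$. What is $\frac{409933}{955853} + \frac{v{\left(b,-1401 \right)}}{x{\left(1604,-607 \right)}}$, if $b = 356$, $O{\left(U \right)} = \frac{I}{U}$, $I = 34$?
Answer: $\frac{239538831}{562997417} \approx 0.42547$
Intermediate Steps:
$k{\left(p,Z \right)} = 4 - \frac{Z}{5}$
$O{\left(U \right)} = \frac{34}{U}$
$v{\left(Q,E \right)} = \frac{282}{31}$ ($v{\left(Q,E \right)} = \frac{34}{31} + \left(4 - -4\right) = 34 \cdot \frac{1}{31} + \left(4 + 4\right) = \frac{34}{31} + 8 = \frac{282}{31}$)
$\frac{409933}{955853} + \frac{v{\left(b,-1401 \right)}}{x{\left(1604,-607 \right)}} = \frac{409933}{955853} + \frac{282}{31 \left(-1075 - 1604\right)} = 409933 \cdot \frac{1}{955853} + \frac{282}{31 \left(-1075 - 1604\right)} = \frac{409933}{955853} + \frac{282}{31 \left(-2679\right)} = \frac{409933}{955853} + \frac{282}{31} \left(- \frac{1}{2679}\right) = \frac{409933}{955853} - \frac{2}{589} = \frac{239538831}{562997417}$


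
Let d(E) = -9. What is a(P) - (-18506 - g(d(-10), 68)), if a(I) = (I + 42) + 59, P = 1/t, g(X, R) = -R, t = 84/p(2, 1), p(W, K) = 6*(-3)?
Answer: 259543/14 ≈ 18539.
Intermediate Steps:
p(W, K) = -18
t = -14/3 (t = 84/(-18) = 84*(-1/18) = -14/3 ≈ -4.6667)
P = -3/14 (P = 1/(-14/3) = -3/14 ≈ -0.21429)
a(I) = 101 + I (a(I) = (42 + I) + 59 = 101 + I)
a(P) - (-18506 - g(d(-10), 68)) = (101 - 3/14) - (-18506 - (-1)*68) = 1411/14 - (-18506 - 1*(-68)) = 1411/14 - (-18506 + 68) = 1411/14 - 1*(-18438) = 1411/14 + 18438 = 259543/14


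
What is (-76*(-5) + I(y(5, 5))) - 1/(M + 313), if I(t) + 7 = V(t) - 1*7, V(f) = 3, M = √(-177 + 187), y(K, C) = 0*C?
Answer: 36146558/97959 + √10/97959 ≈ 369.00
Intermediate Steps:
y(K, C) = 0
M = √10 ≈ 3.1623
I(t) = -11 (I(t) = -7 + (3 - 1*7) = -7 + (3 - 7) = -7 - 4 = -11)
(-76*(-5) + I(y(5, 5))) - 1/(M + 313) = (-76*(-5) - 11) - 1/(√10 + 313) = (380 - 11) - 1/(313 + √10) = 369 - 1/(313 + √10)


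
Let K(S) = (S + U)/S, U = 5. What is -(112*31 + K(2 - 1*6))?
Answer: -13887/4 ≈ -3471.8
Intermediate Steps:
K(S) = (5 + S)/S (K(S) = (S + 5)/S = (5 + S)/S)
-(112*31 + K(2 - 1*6)) = -(112*31 + (5 + (2 - 1*6))/(2 - 1*6)) = -(3472 + (5 + (2 - 6))/(2 - 6)) = -(3472 + (5 - 4)/(-4)) = -(3472 - ¼*1) = -(3472 - ¼) = -1*13887/4 = -13887/4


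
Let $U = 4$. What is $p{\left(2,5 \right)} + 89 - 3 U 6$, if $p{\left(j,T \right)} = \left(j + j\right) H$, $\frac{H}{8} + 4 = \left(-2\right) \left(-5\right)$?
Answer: $-6216$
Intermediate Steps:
$H = 48$ ($H = -32 + 8 \left(\left(-2\right) \left(-5\right)\right) = -32 + 8 \cdot 10 = -32 + 80 = 48$)
$p{\left(j,T \right)} = 96 j$ ($p{\left(j,T \right)} = \left(j + j\right) 48 = 2 j 48 = 96 j$)
$p{\left(2,5 \right)} + 89 - 3 U 6 = 96 \cdot 2 + 89 \left(-3\right) 4 \cdot 6 = 192 + 89 \left(\left(-12\right) 6\right) = 192 + 89 \left(-72\right) = 192 - 6408 = -6216$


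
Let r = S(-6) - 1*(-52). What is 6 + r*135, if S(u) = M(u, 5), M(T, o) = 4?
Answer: 7566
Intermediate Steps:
S(u) = 4
r = 56 (r = 4 - 1*(-52) = 4 + 52 = 56)
6 + r*135 = 6 + 56*135 = 6 + 7560 = 7566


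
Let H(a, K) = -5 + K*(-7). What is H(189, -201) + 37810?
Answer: 39212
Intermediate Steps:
H(a, K) = -5 - 7*K
H(189, -201) + 37810 = (-5 - 7*(-201)) + 37810 = (-5 + 1407) + 37810 = 1402 + 37810 = 39212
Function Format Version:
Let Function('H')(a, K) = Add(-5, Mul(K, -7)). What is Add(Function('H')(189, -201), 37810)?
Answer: 39212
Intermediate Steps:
Function('H')(a, K) = Add(-5, Mul(-7, K))
Add(Function('H')(189, -201), 37810) = Add(Add(-5, Mul(-7, -201)), 37810) = Add(Add(-5, 1407), 37810) = Add(1402, 37810) = 39212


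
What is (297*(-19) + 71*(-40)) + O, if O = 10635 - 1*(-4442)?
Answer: 6594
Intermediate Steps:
O = 15077 (O = 10635 + 4442 = 15077)
(297*(-19) + 71*(-40)) + O = (297*(-19) + 71*(-40)) + 15077 = (-5643 - 2840) + 15077 = -8483 + 15077 = 6594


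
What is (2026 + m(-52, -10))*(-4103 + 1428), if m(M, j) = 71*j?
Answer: -3520300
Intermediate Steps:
(2026 + m(-52, -10))*(-4103 + 1428) = (2026 + 71*(-10))*(-4103 + 1428) = (2026 - 710)*(-2675) = 1316*(-2675) = -3520300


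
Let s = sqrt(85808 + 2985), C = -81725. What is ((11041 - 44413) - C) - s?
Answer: 48353 - sqrt(88793) ≈ 48055.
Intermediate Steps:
s = sqrt(88793) ≈ 297.98
((11041 - 44413) - C) - s = ((11041 - 44413) - 1*(-81725)) - sqrt(88793) = (-33372 + 81725) - sqrt(88793) = 48353 - sqrt(88793)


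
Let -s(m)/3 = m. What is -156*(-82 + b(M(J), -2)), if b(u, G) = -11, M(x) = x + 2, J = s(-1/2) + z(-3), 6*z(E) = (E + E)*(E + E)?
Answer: 14508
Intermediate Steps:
s(m) = -3*m
z(E) = 2*E**2/3 (z(E) = ((E + E)*(E + E))/6 = ((2*E)*(2*E))/6 = (4*E**2)/6 = 2*E**2/3)
J = 15/2 (J = -(-3)/2 + (2/3)*(-3)**2 = -(-3)/2 + (2/3)*9 = -3*(-1/2) + 6 = 3/2 + 6 = 15/2 ≈ 7.5000)
M(x) = 2 + x
-156*(-82 + b(M(J), -2)) = -156*(-82 - 11) = -156*(-93) = 14508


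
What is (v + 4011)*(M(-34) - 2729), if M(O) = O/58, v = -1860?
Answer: -170268858/29 ≈ -5.8713e+6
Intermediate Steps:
M(O) = O/58 (M(O) = O*(1/58) = O/58)
(v + 4011)*(M(-34) - 2729) = (-1860 + 4011)*((1/58)*(-34) - 2729) = 2151*(-17/29 - 2729) = 2151*(-79158/29) = -170268858/29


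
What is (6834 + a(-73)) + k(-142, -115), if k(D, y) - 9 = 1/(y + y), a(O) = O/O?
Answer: 1574119/230 ≈ 6844.0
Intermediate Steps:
a(O) = 1
k(D, y) = 9 + 1/(2*y) (k(D, y) = 9 + 1/(y + y) = 9 + 1/(2*y))
(6834 + a(-73)) + k(-142, -115) = (6834 + 1) + (9 + (½)/(-115)) = 6835 + (9 + (½)*(-1/115)) = 6835 + (9 - 1/230) = 6835 + 2069/230 = 1574119/230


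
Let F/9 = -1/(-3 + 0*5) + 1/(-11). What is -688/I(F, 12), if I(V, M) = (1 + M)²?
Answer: -688/169 ≈ -4.0710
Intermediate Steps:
F = 24/11 (F = 9*(-1/(-3 + 0*5) + 1/(-11)) = 9*(-1/(-3 + 0) + 1*(-1/11)) = 9*(-1/(-3) - 1/11) = 9*(-1*(-⅓) - 1/11) = 9*(⅓ - 1/11) = 9*(8/33) = 24/11 ≈ 2.1818)
-688/I(F, 12) = -688/(1 + 12)² = -688/(13²) = -688/169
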